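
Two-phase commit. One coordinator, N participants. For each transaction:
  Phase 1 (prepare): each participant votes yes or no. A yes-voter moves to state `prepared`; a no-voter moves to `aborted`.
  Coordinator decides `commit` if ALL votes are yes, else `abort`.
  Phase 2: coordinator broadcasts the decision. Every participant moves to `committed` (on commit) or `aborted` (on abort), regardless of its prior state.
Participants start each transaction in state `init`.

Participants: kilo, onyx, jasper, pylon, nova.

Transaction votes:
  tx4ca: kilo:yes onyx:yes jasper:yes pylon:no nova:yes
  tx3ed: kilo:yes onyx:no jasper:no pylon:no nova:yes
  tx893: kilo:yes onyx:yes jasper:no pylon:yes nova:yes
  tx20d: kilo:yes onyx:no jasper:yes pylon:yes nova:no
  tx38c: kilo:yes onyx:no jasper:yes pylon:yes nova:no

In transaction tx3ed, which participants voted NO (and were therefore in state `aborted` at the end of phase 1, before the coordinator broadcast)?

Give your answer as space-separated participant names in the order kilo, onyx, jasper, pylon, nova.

Answer: onyx jasper pylon

Derivation:
Txn tx3ed phase 1: kilo yes -> prepared; onyx no -> aborted; jasper no -> aborted; pylon no -> aborted; nova yes -> prepared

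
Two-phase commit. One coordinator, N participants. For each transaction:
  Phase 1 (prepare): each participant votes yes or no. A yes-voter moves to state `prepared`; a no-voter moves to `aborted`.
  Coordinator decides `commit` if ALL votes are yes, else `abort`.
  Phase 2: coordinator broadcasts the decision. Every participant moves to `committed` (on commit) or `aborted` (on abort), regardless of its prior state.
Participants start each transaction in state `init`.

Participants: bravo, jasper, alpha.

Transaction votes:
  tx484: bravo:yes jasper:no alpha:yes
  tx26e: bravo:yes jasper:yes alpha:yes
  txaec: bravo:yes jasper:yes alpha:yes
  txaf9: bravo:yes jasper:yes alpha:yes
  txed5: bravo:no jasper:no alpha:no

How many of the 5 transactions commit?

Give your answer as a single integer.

Answer: 3

Derivation:
tx484: no from jasper -> abort (commits=0)
tx26e: all yes -> commit (commits=1)
txaec: all yes -> commit (commits=2)
txaf9: all yes -> commit (commits=3)
txed5: no from bravo, jasper, alpha -> abort (commits=3)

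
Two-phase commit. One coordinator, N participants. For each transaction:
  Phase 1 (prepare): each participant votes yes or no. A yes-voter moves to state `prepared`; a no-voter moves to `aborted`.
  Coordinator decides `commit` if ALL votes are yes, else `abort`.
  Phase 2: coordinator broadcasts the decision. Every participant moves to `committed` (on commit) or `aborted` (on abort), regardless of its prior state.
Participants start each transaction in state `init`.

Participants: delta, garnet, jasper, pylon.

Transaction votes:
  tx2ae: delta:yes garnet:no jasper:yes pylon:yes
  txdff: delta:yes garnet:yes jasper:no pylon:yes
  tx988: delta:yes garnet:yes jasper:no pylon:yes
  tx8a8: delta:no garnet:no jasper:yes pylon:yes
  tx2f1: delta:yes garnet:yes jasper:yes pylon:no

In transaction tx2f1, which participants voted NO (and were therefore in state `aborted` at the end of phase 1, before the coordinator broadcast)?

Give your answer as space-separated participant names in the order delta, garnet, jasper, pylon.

Txn tx2f1 phase 1: delta yes -> prepared; garnet yes -> prepared; jasper yes -> prepared; pylon no -> aborted

Answer: pylon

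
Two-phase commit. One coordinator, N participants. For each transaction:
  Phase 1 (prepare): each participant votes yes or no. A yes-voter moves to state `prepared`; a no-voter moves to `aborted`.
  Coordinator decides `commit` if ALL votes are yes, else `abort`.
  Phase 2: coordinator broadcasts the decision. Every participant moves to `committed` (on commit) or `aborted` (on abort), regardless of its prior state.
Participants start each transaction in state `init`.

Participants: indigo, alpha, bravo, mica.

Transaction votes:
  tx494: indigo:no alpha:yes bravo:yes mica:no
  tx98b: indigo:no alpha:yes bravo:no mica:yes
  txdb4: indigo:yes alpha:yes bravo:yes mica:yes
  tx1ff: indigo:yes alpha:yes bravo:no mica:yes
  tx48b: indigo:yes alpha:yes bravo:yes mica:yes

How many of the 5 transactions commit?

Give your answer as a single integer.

tx494: no from indigo, mica -> abort (commits=0)
tx98b: no from indigo, bravo -> abort (commits=0)
txdb4: all yes -> commit (commits=1)
tx1ff: no from bravo -> abort (commits=1)
tx48b: all yes -> commit (commits=2)

Answer: 2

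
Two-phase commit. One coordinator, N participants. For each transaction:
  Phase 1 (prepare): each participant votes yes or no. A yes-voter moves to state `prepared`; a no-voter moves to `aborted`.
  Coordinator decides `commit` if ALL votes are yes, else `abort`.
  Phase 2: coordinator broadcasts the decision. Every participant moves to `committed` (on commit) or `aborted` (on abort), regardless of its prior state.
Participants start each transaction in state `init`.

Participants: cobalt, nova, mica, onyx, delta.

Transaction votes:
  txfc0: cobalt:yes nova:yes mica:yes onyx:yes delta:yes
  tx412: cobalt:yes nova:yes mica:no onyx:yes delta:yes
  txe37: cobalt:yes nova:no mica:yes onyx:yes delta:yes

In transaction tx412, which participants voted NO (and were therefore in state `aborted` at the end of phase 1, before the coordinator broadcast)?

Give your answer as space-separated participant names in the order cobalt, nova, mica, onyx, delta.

Txn tx412 phase 1: cobalt yes -> prepared; nova yes -> prepared; mica no -> aborted; onyx yes -> prepared; delta yes -> prepared

Answer: mica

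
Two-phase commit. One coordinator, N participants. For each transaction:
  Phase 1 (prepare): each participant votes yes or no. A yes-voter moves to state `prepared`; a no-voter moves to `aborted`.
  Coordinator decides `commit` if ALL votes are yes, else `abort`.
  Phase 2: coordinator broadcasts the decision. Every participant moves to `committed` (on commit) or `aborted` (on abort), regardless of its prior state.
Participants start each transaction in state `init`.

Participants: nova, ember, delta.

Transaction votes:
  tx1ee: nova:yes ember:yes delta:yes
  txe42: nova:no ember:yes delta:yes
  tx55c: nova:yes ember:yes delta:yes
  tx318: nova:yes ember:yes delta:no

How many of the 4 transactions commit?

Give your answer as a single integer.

Answer: 2

Derivation:
tx1ee: all yes -> commit (commits=1)
txe42: no from nova -> abort (commits=1)
tx55c: all yes -> commit (commits=2)
tx318: no from delta -> abort (commits=2)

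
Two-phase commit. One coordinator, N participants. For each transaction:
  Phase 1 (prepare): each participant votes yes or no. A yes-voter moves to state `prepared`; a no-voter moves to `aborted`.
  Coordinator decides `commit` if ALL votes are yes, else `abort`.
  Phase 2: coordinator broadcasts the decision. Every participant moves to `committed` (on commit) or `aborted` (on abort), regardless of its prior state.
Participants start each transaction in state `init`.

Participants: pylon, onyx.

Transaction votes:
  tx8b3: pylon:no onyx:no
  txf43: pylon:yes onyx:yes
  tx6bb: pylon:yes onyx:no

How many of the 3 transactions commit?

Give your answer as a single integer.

Answer: 1

Derivation:
tx8b3: no from pylon, onyx -> abort (commits=0)
txf43: all yes -> commit (commits=1)
tx6bb: no from onyx -> abort (commits=1)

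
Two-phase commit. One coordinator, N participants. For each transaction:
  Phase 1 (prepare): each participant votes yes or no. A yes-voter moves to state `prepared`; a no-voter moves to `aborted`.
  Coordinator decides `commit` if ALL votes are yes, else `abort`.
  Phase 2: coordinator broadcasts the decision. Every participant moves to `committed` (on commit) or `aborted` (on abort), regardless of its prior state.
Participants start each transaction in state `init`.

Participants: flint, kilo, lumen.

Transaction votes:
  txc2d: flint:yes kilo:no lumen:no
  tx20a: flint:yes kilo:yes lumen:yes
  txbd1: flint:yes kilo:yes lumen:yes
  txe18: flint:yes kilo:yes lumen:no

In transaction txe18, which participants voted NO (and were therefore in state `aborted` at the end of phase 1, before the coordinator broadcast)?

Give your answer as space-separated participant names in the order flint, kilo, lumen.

Answer: lumen

Derivation:
Txn txe18 phase 1: flint yes -> prepared; kilo yes -> prepared; lumen no -> aborted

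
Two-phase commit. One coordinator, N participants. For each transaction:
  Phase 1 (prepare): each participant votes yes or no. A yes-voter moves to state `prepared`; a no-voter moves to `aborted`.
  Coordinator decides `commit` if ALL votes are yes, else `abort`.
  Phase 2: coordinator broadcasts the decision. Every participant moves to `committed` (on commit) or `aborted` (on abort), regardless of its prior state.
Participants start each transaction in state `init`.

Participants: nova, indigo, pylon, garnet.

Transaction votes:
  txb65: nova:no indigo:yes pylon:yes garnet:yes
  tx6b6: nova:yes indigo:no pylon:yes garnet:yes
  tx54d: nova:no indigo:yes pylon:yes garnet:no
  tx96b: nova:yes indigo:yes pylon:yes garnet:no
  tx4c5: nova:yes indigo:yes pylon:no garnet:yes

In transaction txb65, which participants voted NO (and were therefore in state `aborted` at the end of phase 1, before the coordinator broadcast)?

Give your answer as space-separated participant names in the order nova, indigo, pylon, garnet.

Txn txb65 phase 1: nova no -> aborted; indigo yes -> prepared; pylon yes -> prepared; garnet yes -> prepared

Answer: nova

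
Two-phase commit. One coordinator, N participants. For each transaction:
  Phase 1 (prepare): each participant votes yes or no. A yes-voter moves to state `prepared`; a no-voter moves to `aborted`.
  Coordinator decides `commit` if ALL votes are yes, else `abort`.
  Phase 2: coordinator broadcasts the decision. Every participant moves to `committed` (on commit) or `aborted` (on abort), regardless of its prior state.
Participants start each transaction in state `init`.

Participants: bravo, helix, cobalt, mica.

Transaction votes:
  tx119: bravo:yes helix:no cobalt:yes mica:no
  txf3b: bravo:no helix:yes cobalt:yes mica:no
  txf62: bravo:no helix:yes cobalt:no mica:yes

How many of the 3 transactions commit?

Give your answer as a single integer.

Answer: 0

Derivation:
tx119: no from helix, mica -> abort (commits=0)
txf3b: no from bravo, mica -> abort (commits=0)
txf62: no from bravo, cobalt -> abort (commits=0)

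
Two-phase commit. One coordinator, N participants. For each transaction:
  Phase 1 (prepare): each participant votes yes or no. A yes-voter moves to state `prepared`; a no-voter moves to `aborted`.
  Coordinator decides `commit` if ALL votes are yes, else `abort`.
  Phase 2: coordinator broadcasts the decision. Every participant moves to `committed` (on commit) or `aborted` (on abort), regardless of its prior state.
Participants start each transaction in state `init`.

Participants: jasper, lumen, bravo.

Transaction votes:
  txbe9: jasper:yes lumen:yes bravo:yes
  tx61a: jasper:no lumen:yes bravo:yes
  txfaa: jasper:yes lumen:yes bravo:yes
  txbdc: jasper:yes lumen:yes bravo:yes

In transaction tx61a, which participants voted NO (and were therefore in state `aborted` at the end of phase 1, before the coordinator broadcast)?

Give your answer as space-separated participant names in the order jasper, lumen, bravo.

Answer: jasper

Derivation:
Txn tx61a phase 1: jasper no -> aborted; lumen yes -> prepared; bravo yes -> prepared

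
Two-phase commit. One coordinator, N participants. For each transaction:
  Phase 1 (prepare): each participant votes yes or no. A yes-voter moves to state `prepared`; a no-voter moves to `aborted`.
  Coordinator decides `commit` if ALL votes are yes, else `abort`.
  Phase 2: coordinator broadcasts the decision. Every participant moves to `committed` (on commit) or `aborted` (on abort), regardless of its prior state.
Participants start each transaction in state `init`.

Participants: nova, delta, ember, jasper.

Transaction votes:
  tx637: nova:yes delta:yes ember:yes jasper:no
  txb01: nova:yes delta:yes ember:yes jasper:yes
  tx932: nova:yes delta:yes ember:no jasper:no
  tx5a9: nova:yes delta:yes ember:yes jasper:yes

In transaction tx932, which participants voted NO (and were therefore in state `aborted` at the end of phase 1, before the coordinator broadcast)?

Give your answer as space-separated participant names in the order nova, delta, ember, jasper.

Answer: ember jasper

Derivation:
Txn tx932 phase 1: nova yes -> prepared; delta yes -> prepared; ember no -> aborted; jasper no -> aborted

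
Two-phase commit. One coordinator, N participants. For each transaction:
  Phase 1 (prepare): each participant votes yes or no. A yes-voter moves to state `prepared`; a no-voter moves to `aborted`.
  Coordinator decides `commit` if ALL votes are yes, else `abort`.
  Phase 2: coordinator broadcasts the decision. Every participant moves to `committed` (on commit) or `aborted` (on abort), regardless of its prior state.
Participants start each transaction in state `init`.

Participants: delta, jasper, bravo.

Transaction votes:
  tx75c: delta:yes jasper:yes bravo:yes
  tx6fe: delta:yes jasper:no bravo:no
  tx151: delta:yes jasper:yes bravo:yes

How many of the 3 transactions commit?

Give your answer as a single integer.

tx75c: all yes -> commit (commits=1)
tx6fe: no from jasper, bravo -> abort (commits=1)
tx151: all yes -> commit (commits=2)

Answer: 2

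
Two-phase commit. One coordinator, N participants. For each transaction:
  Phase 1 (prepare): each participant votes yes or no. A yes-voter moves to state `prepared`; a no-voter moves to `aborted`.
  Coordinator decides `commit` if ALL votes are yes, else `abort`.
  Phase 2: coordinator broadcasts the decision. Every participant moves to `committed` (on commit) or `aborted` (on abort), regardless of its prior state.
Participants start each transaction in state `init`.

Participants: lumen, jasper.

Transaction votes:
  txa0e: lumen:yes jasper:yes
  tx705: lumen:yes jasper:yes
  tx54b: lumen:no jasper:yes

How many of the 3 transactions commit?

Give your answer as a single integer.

txa0e: all yes -> commit (commits=1)
tx705: all yes -> commit (commits=2)
tx54b: no from lumen -> abort (commits=2)

Answer: 2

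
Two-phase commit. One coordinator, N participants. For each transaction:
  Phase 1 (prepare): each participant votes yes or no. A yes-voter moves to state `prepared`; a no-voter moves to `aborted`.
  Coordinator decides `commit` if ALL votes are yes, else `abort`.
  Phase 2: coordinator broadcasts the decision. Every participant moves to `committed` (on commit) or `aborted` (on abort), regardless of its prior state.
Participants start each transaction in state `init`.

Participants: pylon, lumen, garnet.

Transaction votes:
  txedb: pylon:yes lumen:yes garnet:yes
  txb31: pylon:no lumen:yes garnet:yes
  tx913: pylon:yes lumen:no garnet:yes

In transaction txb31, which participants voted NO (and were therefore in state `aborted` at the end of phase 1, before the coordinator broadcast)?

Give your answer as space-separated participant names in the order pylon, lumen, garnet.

Answer: pylon

Derivation:
Txn txb31 phase 1: pylon no -> aborted; lumen yes -> prepared; garnet yes -> prepared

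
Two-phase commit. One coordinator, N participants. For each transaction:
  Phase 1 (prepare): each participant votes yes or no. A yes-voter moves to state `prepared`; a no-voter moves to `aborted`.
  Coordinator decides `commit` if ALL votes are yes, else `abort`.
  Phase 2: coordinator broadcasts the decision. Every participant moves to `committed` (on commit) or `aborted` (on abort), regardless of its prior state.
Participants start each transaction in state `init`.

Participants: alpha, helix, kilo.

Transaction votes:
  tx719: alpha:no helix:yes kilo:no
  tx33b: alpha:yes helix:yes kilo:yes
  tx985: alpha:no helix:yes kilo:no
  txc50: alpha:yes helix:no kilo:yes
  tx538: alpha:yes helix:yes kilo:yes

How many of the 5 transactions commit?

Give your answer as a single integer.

tx719: no from alpha, kilo -> abort (commits=0)
tx33b: all yes -> commit (commits=1)
tx985: no from alpha, kilo -> abort (commits=1)
txc50: no from helix -> abort (commits=1)
tx538: all yes -> commit (commits=2)

Answer: 2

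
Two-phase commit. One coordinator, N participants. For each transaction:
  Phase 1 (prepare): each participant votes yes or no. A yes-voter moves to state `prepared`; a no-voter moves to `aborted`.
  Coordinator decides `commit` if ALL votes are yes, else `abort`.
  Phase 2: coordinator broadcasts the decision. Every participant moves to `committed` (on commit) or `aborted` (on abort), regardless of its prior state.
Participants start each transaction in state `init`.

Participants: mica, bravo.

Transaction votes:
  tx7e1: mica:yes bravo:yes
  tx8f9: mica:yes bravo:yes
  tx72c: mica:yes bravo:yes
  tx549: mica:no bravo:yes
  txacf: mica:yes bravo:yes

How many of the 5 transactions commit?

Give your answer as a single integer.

tx7e1: all yes -> commit (commits=1)
tx8f9: all yes -> commit (commits=2)
tx72c: all yes -> commit (commits=3)
tx549: no from mica -> abort (commits=3)
txacf: all yes -> commit (commits=4)

Answer: 4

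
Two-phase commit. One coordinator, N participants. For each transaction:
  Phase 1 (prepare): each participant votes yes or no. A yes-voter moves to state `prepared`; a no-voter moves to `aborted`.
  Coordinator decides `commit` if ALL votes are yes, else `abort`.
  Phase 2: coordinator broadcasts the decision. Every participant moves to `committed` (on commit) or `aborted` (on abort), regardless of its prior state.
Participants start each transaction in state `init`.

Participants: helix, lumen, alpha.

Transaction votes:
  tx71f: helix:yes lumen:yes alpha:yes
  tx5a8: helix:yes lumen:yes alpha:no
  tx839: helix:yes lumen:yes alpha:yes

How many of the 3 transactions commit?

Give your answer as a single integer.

tx71f: all yes -> commit (commits=1)
tx5a8: no from alpha -> abort (commits=1)
tx839: all yes -> commit (commits=2)

Answer: 2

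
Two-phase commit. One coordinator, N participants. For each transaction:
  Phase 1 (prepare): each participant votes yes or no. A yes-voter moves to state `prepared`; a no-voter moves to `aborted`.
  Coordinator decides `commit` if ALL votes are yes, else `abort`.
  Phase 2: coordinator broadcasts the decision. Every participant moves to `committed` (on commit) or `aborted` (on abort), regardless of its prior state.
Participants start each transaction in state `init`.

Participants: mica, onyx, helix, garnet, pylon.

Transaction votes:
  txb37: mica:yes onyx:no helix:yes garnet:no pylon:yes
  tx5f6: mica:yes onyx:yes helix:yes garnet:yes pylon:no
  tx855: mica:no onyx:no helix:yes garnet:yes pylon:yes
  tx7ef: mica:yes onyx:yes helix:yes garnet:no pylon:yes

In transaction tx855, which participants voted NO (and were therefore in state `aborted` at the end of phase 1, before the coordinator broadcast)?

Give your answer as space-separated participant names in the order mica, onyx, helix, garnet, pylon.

Txn tx855 phase 1: mica no -> aborted; onyx no -> aborted; helix yes -> prepared; garnet yes -> prepared; pylon yes -> prepared

Answer: mica onyx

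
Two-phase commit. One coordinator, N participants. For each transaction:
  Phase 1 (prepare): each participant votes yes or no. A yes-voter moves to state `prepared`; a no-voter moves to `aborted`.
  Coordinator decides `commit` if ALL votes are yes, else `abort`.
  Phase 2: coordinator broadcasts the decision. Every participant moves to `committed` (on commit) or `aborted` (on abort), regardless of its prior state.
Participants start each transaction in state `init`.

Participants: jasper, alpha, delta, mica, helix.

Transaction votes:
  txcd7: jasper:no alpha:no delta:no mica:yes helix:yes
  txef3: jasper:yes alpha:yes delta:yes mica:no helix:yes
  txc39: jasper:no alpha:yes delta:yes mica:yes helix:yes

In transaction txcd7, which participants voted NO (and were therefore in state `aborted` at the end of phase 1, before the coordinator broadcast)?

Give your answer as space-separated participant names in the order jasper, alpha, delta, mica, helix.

Answer: jasper alpha delta

Derivation:
Txn txcd7 phase 1: jasper no -> aborted; alpha no -> aborted; delta no -> aborted; mica yes -> prepared; helix yes -> prepared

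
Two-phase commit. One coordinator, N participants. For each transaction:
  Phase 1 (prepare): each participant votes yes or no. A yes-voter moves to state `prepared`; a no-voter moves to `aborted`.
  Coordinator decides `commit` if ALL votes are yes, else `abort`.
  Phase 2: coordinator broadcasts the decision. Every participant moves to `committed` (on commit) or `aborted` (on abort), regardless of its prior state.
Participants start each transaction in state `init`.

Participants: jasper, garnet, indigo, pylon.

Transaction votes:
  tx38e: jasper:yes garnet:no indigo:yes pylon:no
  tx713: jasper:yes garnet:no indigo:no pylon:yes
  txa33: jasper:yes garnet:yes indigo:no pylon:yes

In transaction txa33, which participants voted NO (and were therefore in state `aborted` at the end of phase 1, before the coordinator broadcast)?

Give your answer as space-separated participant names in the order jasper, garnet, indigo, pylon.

Answer: indigo

Derivation:
Txn txa33 phase 1: jasper yes -> prepared; garnet yes -> prepared; indigo no -> aborted; pylon yes -> prepared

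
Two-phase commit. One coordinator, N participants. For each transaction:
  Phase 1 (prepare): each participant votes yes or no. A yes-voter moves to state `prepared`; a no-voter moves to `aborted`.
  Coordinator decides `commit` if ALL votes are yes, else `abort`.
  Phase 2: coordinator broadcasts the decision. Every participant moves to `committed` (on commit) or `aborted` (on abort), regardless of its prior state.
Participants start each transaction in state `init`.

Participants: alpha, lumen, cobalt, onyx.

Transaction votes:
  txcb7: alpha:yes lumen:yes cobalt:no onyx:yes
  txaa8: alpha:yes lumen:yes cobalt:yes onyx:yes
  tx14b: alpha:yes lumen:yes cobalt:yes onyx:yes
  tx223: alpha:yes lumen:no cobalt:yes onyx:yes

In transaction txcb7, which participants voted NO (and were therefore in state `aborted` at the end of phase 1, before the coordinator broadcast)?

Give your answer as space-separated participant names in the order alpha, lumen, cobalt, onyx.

Answer: cobalt

Derivation:
Txn txcb7 phase 1: alpha yes -> prepared; lumen yes -> prepared; cobalt no -> aborted; onyx yes -> prepared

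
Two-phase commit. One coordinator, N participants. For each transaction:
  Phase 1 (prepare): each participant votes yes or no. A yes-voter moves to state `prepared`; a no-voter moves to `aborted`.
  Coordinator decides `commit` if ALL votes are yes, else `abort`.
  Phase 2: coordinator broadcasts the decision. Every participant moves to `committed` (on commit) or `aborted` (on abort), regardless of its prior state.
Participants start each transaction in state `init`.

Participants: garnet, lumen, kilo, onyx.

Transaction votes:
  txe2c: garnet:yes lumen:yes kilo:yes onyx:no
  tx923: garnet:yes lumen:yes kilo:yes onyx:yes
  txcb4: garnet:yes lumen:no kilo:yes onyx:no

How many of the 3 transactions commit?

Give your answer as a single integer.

Answer: 1

Derivation:
txe2c: no from onyx -> abort (commits=0)
tx923: all yes -> commit (commits=1)
txcb4: no from lumen, onyx -> abort (commits=1)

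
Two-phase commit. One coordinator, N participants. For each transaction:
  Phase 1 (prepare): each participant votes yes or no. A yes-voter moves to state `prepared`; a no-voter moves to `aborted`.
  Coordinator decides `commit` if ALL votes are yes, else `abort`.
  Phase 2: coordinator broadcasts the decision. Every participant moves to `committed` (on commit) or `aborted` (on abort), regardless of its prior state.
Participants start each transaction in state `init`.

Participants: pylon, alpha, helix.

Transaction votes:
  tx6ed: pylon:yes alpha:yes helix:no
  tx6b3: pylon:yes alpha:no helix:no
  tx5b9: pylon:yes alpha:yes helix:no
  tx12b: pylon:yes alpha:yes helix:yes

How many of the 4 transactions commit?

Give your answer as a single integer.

Answer: 1

Derivation:
tx6ed: no from helix -> abort (commits=0)
tx6b3: no from alpha, helix -> abort (commits=0)
tx5b9: no from helix -> abort (commits=0)
tx12b: all yes -> commit (commits=1)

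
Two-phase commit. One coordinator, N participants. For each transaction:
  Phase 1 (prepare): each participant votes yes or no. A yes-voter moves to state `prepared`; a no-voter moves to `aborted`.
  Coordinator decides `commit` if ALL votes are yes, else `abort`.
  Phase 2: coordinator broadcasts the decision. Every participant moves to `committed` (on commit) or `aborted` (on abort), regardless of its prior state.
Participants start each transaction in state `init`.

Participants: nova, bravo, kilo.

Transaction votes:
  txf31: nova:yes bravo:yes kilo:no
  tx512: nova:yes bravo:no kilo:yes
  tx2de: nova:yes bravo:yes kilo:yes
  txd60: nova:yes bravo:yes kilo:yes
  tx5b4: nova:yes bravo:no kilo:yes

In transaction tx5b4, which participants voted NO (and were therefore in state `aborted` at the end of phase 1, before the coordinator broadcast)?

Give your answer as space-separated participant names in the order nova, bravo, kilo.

Txn tx5b4 phase 1: nova yes -> prepared; bravo no -> aborted; kilo yes -> prepared

Answer: bravo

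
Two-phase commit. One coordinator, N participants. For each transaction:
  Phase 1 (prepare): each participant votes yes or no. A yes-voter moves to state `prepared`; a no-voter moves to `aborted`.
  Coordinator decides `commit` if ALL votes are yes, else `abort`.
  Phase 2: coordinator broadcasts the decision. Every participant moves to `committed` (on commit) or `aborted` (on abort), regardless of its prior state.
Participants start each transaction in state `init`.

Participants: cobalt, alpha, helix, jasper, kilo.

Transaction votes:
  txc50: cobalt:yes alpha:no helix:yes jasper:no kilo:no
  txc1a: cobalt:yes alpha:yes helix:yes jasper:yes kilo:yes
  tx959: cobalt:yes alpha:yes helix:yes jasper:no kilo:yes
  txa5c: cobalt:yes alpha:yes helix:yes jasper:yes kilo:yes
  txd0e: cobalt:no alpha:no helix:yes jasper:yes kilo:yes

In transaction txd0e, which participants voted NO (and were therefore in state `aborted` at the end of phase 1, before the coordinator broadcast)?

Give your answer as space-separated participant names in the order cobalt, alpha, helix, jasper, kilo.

Answer: cobalt alpha

Derivation:
Txn txd0e phase 1: cobalt no -> aborted; alpha no -> aborted; helix yes -> prepared; jasper yes -> prepared; kilo yes -> prepared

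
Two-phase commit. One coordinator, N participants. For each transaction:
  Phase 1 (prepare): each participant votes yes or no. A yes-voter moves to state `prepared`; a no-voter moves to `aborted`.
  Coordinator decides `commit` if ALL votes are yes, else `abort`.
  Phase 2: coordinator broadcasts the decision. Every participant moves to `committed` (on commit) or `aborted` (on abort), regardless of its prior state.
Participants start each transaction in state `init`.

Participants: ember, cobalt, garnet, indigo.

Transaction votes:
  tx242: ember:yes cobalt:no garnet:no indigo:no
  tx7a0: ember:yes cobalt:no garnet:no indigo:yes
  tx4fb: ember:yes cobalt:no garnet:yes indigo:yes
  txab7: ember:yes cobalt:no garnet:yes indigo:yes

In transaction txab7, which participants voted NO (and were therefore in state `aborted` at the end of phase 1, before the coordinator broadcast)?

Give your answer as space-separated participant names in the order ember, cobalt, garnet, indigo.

Answer: cobalt

Derivation:
Txn txab7 phase 1: ember yes -> prepared; cobalt no -> aborted; garnet yes -> prepared; indigo yes -> prepared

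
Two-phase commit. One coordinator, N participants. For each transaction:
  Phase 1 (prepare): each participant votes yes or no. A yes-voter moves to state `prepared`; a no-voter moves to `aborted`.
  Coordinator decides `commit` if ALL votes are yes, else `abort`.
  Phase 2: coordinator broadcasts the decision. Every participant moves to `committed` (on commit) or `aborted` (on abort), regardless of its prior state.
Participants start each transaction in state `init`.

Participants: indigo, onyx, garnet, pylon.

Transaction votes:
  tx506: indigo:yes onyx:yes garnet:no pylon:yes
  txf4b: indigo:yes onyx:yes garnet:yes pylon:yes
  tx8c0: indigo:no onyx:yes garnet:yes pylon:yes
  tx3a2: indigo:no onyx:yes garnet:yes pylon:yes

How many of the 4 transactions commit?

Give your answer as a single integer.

Answer: 1

Derivation:
tx506: no from garnet -> abort (commits=0)
txf4b: all yes -> commit (commits=1)
tx8c0: no from indigo -> abort (commits=1)
tx3a2: no from indigo -> abort (commits=1)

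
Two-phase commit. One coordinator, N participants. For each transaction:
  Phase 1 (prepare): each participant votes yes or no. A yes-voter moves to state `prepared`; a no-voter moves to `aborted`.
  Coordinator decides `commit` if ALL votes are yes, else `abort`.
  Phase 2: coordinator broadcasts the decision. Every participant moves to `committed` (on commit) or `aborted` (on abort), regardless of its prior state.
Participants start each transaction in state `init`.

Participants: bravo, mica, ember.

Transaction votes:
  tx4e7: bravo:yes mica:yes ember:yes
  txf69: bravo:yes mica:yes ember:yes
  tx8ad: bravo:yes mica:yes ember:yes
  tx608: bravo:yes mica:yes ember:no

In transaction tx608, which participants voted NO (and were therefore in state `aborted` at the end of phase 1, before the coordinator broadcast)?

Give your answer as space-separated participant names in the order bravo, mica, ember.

Txn tx608 phase 1: bravo yes -> prepared; mica yes -> prepared; ember no -> aborted

Answer: ember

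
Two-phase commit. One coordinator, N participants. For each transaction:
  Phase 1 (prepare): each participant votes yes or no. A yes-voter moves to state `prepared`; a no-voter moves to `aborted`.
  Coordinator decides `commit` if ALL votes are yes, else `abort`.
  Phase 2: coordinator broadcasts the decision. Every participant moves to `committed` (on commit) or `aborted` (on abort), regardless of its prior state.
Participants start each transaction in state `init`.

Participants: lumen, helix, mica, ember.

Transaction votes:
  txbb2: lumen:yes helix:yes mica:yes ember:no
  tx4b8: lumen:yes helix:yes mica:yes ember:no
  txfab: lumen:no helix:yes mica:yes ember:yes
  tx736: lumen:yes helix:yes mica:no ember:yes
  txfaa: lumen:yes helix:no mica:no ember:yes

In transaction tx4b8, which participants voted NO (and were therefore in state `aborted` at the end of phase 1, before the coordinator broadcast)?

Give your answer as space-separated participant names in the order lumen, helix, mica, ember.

Txn tx4b8 phase 1: lumen yes -> prepared; helix yes -> prepared; mica yes -> prepared; ember no -> aborted

Answer: ember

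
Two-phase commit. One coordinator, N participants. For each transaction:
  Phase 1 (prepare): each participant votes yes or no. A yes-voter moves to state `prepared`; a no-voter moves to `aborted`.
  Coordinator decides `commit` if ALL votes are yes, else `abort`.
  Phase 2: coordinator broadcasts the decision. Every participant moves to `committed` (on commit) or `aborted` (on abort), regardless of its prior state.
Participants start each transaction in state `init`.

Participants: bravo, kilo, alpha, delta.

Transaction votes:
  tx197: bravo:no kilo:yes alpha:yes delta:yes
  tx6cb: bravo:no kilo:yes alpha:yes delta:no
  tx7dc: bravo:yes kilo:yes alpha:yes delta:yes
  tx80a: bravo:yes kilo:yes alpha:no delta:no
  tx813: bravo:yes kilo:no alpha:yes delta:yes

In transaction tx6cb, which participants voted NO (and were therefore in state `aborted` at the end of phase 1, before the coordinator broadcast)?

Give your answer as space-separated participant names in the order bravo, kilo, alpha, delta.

Txn tx6cb phase 1: bravo no -> aborted; kilo yes -> prepared; alpha yes -> prepared; delta no -> aborted

Answer: bravo delta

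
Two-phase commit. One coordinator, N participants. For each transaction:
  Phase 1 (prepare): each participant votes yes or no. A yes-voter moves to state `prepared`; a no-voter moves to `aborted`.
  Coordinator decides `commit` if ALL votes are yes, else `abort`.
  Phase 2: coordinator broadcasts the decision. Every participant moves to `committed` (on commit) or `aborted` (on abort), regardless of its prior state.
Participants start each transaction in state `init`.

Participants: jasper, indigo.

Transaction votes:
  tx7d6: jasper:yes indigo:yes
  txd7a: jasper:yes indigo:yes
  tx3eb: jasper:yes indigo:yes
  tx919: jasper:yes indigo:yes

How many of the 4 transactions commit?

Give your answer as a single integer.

tx7d6: all yes -> commit (commits=1)
txd7a: all yes -> commit (commits=2)
tx3eb: all yes -> commit (commits=3)
tx919: all yes -> commit (commits=4)

Answer: 4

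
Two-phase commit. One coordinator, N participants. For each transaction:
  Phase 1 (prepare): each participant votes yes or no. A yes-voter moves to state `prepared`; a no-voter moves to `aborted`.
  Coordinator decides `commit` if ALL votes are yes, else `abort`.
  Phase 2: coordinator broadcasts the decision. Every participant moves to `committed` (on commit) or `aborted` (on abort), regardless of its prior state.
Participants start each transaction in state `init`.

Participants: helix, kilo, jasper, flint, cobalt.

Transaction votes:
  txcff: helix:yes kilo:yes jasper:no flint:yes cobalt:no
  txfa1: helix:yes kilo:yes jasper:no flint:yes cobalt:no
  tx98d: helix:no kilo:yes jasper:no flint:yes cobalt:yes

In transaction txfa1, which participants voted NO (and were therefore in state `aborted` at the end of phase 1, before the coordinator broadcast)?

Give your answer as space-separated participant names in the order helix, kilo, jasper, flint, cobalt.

Txn txfa1 phase 1: helix yes -> prepared; kilo yes -> prepared; jasper no -> aborted; flint yes -> prepared; cobalt no -> aborted

Answer: jasper cobalt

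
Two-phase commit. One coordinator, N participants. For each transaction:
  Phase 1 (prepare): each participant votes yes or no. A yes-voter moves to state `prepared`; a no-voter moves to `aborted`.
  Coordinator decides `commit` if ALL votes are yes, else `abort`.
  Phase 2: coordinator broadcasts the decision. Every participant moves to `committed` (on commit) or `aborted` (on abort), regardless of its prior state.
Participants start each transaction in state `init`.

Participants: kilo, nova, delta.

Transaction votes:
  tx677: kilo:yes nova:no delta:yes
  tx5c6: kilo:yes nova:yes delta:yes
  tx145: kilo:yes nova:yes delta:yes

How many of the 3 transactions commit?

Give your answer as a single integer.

tx677: no from nova -> abort (commits=0)
tx5c6: all yes -> commit (commits=1)
tx145: all yes -> commit (commits=2)

Answer: 2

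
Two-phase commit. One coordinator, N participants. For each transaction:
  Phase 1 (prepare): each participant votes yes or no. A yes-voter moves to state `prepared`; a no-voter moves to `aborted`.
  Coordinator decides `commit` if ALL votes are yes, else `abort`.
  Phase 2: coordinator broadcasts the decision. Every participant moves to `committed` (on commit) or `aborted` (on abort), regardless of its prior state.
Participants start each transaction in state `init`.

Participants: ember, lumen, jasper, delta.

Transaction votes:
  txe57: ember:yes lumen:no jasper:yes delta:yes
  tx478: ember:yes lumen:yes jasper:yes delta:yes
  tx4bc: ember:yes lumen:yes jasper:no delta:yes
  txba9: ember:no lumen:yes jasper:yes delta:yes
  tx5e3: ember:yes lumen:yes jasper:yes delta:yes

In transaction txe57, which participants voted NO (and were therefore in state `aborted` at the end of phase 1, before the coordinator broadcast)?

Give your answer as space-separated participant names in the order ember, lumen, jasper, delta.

Answer: lumen

Derivation:
Txn txe57 phase 1: ember yes -> prepared; lumen no -> aborted; jasper yes -> prepared; delta yes -> prepared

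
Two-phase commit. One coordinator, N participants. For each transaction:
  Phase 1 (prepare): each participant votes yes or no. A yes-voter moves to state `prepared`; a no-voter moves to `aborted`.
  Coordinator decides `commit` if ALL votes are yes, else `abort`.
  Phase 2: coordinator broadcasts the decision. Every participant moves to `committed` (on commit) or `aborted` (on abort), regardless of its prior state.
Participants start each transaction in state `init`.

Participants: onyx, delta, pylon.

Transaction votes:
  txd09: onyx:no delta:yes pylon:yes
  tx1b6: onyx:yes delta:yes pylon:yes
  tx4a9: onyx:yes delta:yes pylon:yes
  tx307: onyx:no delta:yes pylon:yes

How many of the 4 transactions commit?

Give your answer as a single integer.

txd09: no from onyx -> abort (commits=0)
tx1b6: all yes -> commit (commits=1)
tx4a9: all yes -> commit (commits=2)
tx307: no from onyx -> abort (commits=2)

Answer: 2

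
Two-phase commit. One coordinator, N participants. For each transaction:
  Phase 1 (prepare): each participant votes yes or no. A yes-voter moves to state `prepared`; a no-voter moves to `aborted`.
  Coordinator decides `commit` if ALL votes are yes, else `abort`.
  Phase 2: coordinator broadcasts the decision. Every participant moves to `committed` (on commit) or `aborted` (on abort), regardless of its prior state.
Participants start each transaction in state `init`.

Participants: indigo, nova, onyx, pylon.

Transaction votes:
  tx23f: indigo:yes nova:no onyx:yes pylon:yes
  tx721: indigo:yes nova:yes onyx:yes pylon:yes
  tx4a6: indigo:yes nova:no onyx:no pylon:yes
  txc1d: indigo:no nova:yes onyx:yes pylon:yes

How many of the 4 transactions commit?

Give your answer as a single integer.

Answer: 1

Derivation:
tx23f: no from nova -> abort (commits=0)
tx721: all yes -> commit (commits=1)
tx4a6: no from nova, onyx -> abort (commits=1)
txc1d: no from indigo -> abort (commits=1)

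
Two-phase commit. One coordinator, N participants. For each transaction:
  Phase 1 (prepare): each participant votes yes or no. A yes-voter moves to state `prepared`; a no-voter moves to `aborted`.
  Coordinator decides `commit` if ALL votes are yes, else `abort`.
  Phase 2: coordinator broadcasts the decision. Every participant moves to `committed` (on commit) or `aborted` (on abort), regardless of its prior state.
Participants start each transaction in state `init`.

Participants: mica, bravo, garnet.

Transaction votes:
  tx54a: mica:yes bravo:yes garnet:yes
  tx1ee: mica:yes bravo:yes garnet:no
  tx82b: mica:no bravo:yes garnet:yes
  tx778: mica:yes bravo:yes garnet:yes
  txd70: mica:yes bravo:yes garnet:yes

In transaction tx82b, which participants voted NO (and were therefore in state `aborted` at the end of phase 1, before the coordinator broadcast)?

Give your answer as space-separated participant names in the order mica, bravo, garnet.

Answer: mica

Derivation:
Txn tx82b phase 1: mica no -> aborted; bravo yes -> prepared; garnet yes -> prepared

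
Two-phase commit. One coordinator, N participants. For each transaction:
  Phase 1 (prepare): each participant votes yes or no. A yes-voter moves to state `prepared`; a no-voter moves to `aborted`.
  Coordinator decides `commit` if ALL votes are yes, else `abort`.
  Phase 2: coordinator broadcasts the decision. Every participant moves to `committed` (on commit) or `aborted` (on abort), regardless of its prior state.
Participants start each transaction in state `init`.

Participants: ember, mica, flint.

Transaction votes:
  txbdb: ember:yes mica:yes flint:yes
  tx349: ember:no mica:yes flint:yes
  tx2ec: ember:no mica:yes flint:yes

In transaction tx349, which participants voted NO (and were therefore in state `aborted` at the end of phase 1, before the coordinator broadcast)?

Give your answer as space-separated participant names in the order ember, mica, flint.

Answer: ember

Derivation:
Txn tx349 phase 1: ember no -> aborted; mica yes -> prepared; flint yes -> prepared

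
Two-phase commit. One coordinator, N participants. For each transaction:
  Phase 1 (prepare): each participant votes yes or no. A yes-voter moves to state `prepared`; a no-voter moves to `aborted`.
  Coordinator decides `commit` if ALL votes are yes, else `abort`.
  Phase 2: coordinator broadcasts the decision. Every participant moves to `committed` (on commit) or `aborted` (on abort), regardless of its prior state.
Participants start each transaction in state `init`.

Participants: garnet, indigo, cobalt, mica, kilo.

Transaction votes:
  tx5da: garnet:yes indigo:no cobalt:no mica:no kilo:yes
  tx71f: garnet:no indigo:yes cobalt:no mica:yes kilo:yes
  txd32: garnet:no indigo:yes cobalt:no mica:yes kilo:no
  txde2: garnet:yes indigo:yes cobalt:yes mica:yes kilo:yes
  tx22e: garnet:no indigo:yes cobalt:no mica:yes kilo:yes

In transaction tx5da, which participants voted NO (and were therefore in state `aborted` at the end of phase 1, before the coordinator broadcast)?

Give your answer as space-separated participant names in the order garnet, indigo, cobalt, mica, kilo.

Answer: indigo cobalt mica

Derivation:
Txn tx5da phase 1: garnet yes -> prepared; indigo no -> aborted; cobalt no -> aborted; mica no -> aborted; kilo yes -> prepared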